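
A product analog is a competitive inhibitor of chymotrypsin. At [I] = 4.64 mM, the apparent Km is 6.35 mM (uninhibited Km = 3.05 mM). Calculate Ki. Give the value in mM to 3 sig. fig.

Competitive: Km,app = α·Km with α = 1 + [I]/Ki.
α = Km,app/Km = 6.35/3.05 = 2.082.
Ki = [I]/(α − 1) = 4.64/1.082 = 4.29 mM.

4.29 mM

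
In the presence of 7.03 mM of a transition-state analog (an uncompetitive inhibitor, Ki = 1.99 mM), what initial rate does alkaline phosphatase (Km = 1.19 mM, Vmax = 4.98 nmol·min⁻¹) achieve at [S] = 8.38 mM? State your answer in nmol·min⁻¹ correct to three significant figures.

α = 1 + [I]/Ki = 1 + 7.03/1.99 = 4.533.
For an uncompetitive inhibitor, both parameters are divided by α, giving Vmax/α and Km/α: Km,app = 0.263 mM, Vmax,app = 1.10 nmol·min⁻¹.
v = Vmax,app·[S]/(Km,app + [S]) = 1.10 × 8.38/(0.263 + 8.38) = 1.07 nmol·min⁻¹.

1.07 nmol·min⁻¹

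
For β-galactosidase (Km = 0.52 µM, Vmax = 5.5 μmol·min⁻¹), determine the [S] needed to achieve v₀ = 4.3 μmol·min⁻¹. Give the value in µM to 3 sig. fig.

The required fractional saturation is v/Vmax = 4.3/5.5 = 0.7818.
Then [S]/(Km+[S]) = 0.7818 ⇒ [S] = 0.52 × 0.7818/(1 − 0.7818) = 1.86 µM.

1.86 µM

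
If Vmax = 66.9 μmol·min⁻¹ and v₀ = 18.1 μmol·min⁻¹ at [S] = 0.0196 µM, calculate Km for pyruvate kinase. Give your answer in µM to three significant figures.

v/Vmax = 18.1/66.9 = 0.2706 = [S]/(Km+[S]).
So Km + [S] = [S]/0.2706 = 0.07244 µM, giving Km = 0.07244 − 0.0196 = 0.0528 µM.

0.0528 µM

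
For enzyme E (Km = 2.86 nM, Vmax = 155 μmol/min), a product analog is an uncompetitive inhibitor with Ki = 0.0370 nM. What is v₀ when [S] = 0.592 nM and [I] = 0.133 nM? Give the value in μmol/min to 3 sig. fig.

16.4 μmol/min

α = 1 + [I]/Ki = 1 + 0.133/0.0370 = 4.595.
For an uncompetitive inhibitor, both parameters are divided by α, giving Vmax/α and Km/α: Km,app = 0.622 nM, Vmax,app = 33.7 μmol/min.
v = Vmax,app·[S]/(Km,app + [S]) = 33.7 × 0.592/(0.622 + 0.592) = 16.4 μmol/min.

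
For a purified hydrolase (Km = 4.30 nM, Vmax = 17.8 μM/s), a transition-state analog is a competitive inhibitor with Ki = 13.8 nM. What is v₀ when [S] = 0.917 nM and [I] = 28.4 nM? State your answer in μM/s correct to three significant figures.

1.16 μM/s

With α = 1 + [I]/Ki = 1 + 28.4/13.8 = 3.058, the competitive rate law is v = Vmax[S] / (αKm + [S]).
v = 17.8×0.917 / (3.058×4.30 + 0.917) = 16.32/14.07 = 1.16 μM/s.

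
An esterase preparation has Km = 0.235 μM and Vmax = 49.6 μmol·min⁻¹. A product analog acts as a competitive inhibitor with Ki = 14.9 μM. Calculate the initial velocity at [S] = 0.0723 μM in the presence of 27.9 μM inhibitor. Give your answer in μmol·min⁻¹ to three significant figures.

4.80 μmol·min⁻¹

α = 1 + [I]/Ki = 1 + 27.9/14.9 = 2.872.
For a competitive inhibitor, Vmax is unchanged and the apparent Km becomes α·Km: Km,app = 0.675 μM, Vmax,app = 49.6 μmol·min⁻¹.
v = Vmax,app·[S]/(Km,app + [S]) = 49.6 × 0.0723/(0.675 + 0.0723) = 4.80 μmol·min⁻¹.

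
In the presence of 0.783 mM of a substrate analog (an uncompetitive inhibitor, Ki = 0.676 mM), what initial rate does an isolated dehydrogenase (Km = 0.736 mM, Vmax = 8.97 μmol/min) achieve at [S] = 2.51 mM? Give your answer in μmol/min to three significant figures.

3.66 μmol/min

With α = 1 + [I]/Ki = 1 + 0.783/0.676 = 2.158, the uncompetitive rate law is v = (Vmax/α)·[S] / (Km/α + [S]).
v = (8.97/2.158)×2.51 / (0.736/2.158 + 2.51) = 10.43/2.851 = 3.66 μmol/min.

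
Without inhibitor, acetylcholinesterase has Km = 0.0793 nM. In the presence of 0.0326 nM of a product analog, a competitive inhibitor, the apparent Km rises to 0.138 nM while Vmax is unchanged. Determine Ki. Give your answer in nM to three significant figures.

Competitive: Km,app = α·Km with α = 1 + [I]/Ki.
α = Km,app/Km = 0.138/0.0793 = 1.740.
Ki = [I]/(α − 1) = 0.0326/0.7402 = 0.0440 nM.

0.0440 nM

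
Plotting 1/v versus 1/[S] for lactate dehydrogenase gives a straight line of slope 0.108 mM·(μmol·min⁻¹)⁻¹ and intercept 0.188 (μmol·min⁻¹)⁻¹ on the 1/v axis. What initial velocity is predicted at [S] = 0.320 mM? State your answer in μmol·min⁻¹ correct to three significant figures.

The y-intercept is 1/Vmax, so Vmax = 1/0.188 = 5.32 μmol·min⁻¹.
The slope is Km/Vmax, so Km = 0.108 × 5.32 = 0.574 mM.
Then v = 5.32 × 0.320/(0.574 + 0.320) = 1.90 μmol·min⁻¹.

1.90 μmol·min⁻¹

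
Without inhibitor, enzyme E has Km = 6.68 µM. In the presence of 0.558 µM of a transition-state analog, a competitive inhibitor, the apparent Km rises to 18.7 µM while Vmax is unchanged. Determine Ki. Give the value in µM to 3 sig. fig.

Competitive: Km,app = α·Km with α = 1 + [I]/Ki.
α = Km,app/Km = 18.7/6.68 = 2.799.
Since α = 1 + [I]/Ki, [I]/Ki = 2.799 − 1 = 1.799 and Ki = 0.558/1.799 = 0.310 µM.

0.310 µM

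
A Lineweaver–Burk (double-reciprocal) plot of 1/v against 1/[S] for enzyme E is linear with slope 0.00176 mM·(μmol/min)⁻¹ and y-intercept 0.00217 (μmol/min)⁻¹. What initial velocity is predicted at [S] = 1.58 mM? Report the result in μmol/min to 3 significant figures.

305 μmol/min

The y-intercept is 1/Vmax, so Vmax = 1/0.00217 = 461 μmol/min.
The slope is Km/Vmax, so Km = 0.00176 × 461 = 0.811 mM.
Then v = 461 × 1.58/(0.811 + 1.58) = 305 μmol/min.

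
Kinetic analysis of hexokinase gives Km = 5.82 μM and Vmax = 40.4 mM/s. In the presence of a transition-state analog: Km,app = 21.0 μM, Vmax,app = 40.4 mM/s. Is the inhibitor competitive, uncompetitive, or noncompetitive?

competitive

Km increases (5.82 → 21.0 μM) while Vmax is unchanged — the hallmark of competitive inhibition.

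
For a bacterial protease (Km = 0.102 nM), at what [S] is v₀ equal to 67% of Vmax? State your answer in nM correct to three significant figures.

v/Vmax = [S]/(Km+[S]) = 0.67, so [S] = Km·0.67/(1 − 0.67) = 0.102 × 2.030.
[S] = 0.207 nM.

0.207 nM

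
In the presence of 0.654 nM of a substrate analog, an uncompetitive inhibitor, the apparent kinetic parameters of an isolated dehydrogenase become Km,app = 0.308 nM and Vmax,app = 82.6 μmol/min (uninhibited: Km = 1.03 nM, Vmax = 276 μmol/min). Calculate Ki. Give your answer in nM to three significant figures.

Uncompetitive: Vmax,app = Vmax/α (and Km,app = Km/α) with α = 1 + [I]/Ki.
α = Vmax/Vmax,app = 276/82.6 = 3.341.
Ki = [I]/(α − 1) = 0.654/2.341 = 0.279 nM.

0.279 nM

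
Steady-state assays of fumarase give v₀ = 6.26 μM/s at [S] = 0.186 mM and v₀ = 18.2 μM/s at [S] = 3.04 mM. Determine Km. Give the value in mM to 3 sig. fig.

0.432 mM

From v = Vmax[S]/(Km+[S]), each point gives Vmax = v(Km+[S])/[S].
Equating: 6.26(Km+0.186)/0.186 = 18.2(Km+3.04)/3.04.
33.66·Km + 6.26 = 5.987·Km + 18.2, so (33.66 − 5.987)·Km = 18.2 − 6.26.
Km = 11.94/27.67 = 0.432 mM; then Vmax = 6.26(0.432+0.186)/0.186 = 20.8 μM/s.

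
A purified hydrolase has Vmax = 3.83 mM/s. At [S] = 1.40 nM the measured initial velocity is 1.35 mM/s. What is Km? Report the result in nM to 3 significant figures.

2.57 nM

v/Vmax = 1.35/3.83 = 0.3525 = [S]/(Km+[S]).
So Km + [S] = [S]/0.3525 = 3.972 nM, giving Km = 3.972 − 1.40 = 2.57 nM.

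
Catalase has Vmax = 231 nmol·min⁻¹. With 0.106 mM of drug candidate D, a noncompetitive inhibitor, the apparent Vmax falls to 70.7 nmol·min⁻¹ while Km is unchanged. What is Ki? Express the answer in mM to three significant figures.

Noncompetitive: Vmax,app = Vmax/α with α = 1 + [I]/Ki.
α = Vmax/Vmax,app = 231/70.7 = 3.267.
Since α = 1 + [I]/Ki, [I]/Ki = 3.267 − 1 = 2.267 and Ki = 0.106/2.267 = 0.0468 mM.

0.0468 mM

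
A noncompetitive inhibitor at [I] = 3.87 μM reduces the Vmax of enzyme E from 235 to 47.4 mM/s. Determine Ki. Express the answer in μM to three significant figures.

0.978 μM

Noncompetitive: Vmax,app = Vmax/α with α = 1 + [I]/Ki.
α = Vmax/Vmax,app = 235/47.4 = 4.958.
Since α = 1 + [I]/Ki, [I]/Ki = 4.958 − 1 = 3.958 and Ki = 3.87/3.958 = 0.978 μM.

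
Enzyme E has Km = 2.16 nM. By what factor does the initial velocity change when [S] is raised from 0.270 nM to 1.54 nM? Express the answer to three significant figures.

The fractional saturations are [S]/(Km+[S]) = 0.270/2.430 = 0.1111 and 1.54/3.700 = 0.4162.
v₂/v₁ is just their ratio: 0.4162/0.1111 = 3.75.

3.75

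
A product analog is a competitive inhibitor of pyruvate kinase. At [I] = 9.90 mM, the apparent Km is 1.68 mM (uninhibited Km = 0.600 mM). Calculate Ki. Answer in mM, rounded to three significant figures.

Competitive: Km,app = α·Km with α = 1 + [I]/Ki.
α = Km,app/Km = 1.68/0.600 = 2.800.
Since α = 1 + [I]/Ki, [I]/Ki = 2.800 − 1 = 1.800 and Ki = 9.90/1.800 = 5.50 mM.

5.50 mM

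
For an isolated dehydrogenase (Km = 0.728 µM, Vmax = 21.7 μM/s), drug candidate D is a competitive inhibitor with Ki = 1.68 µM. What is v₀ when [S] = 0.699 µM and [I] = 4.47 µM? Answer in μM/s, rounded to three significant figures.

4.51 μM/s

With α = 1 + [I]/Ki = 1 + 4.47/1.68 = 3.661, the competitive rate law is v = Vmax[S] / (αKm + [S]).
v = 21.7×0.699 / (3.661×0.728 + 0.699) = 15.17/3.364 = 4.51 μM/s.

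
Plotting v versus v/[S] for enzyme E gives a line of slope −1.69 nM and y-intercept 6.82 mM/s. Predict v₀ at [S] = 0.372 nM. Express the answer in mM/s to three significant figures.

In the Eadie–Hofstee form v = Vmax − Km·(v/[S]), the slope is −Km and the intercept is Vmax, so Km = 1.69 nM and Vmax = 6.82 mM/s.
v = 6.82 × 0.372/(1.69 + 0.372) = 1.23 mM/s.

1.23 mM/s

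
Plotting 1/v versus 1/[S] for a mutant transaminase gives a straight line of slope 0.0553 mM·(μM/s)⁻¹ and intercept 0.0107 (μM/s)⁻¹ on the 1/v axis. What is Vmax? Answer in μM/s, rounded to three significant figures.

93.5 μM/s

The y-intercept of a Lineweaver–Burk plot equals 1/Vmax, so Vmax = 1/0.0107 = 93.5 μM/s.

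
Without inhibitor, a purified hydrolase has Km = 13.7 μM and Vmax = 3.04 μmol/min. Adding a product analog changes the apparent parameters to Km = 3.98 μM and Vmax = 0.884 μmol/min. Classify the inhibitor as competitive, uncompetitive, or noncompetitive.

uncompetitive

Both Km and Vmax decrease by the same factor (~3.44-fold) — characteristic of uncompetitive inhibition.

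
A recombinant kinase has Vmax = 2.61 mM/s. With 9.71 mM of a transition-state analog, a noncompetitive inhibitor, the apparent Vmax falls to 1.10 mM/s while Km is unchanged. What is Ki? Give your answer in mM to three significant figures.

7.07 mM

Noncompetitive: Vmax,app = Vmax/α with α = 1 + [I]/Ki.
α = Vmax/Vmax,app = 2.61/1.10 = 2.373.
Ki = [I]/(α − 1) = 9.71/1.373 = 7.07 mM.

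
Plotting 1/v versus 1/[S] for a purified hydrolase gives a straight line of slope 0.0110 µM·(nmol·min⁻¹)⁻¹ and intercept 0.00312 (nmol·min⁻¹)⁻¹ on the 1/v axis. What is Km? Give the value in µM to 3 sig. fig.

y-intercept = 1/Vmax ⇒ Vmax = 321 nmol·min⁻¹; slope = Km/Vmax ⇒ Km = slope × Vmax.
Km = 0.0110 × 321 = 3.53 µM.

3.53 µM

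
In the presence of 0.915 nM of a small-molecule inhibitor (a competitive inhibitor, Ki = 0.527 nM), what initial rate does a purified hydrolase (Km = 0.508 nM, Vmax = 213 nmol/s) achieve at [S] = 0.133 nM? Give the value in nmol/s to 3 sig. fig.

18.6 nmol/s

With α = 1 + [I]/Ki = 1 + 0.915/0.527 = 2.736, the competitive rate law is v = Vmax[S] / (αKm + [S]).
v = 213×0.133 / (2.736×0.508 + 0.133) = 28.33/1.523 = 18.6 nmol/s.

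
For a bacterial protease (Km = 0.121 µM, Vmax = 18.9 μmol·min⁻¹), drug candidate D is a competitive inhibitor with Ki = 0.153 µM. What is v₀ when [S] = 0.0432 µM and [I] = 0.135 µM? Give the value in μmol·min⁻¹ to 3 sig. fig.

With α = 1 + [I]/Ki = 1 + 0.135/0.153 = 1.882, the competitive rate law is v = Vmax[S] / (αKm + [S]).
v = 18.9×0.0432 / (1.882×0.121 + 0.0432) = 0.8165/0.2710 = 3.01 μmol·min⁻¹.

3.01 μmol·min⁻¹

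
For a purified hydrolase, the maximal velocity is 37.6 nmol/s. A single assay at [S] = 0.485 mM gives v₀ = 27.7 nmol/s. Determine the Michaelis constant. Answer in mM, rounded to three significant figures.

v/Vmax = 27.7/37.6 = 0.7367 = [S]/(Km+[S]).
So Km + [S] = [S]/0.7367 = 0.6583 mM, giving Km = 0.6583 − 0.485 = 0.173 mM.

0.173 mM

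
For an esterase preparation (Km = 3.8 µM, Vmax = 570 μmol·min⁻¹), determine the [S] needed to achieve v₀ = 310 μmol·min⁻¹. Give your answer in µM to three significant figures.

4.53 µM

Rearranging v = Vmax[S]/(Km+[S]) gives [S] = Km·v/(Vmax − v).
[S] = 3.8 × 310 / (570 − 310) = 1178/260.0 = 4.53 µM.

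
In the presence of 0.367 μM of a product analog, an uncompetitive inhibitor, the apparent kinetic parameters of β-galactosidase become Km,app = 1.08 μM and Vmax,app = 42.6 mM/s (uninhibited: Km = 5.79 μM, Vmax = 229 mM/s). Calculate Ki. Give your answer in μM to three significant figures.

Uncompetitive: Vmax,app = Vmax/α (and Km,app = Km/α) with α = 1 + [I]/Ki.
α = Vmax/Vmax,app = 229/42.6 = 5.376.
Since α = 1 + [I]/Ki, [I]/Ki = 5.376 − 1 = 4.376 and Ki = 0.367/4.376 = 0.0839 μM.

0.0839 μM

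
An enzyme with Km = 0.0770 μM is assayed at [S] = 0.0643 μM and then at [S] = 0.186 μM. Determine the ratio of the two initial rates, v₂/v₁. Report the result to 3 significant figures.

1.55

Since Vmax cancels, v₂/v₁ = [S]₂(Km+[S]₁) / [S]₁(Km+[S]₂).
= 0.186×(0.0770+0.0643) / (0.0643×(0.0770+0.186)) = 0.02628/0.01691 = 1.55.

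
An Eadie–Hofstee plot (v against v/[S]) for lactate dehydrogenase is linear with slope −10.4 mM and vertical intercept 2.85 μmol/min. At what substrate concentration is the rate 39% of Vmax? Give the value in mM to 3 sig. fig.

6.65 mM

The Eadie–Hofstee slope gives Km = 10.4 mM (slope = −Km).
v/Vmax = [S]/(Km+[S]) = 0.39 ⇒ [S] = Km·0.39/(1−0.39) = 10.4 × 0.6393 = 6.65 mM.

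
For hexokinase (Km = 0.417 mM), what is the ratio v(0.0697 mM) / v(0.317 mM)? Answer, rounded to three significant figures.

0.332

The fractional saturations are [S]/(Km+[S]) = 0.317/0.7340 = 0.4319 and 0.0697/0.4867 = 0.1432.
v₂/v₁ is just their ratio: 0.1432/0.4319 = 0.332.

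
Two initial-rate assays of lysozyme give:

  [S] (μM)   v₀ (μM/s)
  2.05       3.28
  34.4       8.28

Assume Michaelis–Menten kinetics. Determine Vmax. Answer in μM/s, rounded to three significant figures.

From v = Vmax[S]/(Km+[S]), each point gives Vmax = v(Km+[S])/[S].
Equating: 3.28(Km+2.05)/2.05 = 8.28(Km+34.4)/34.4.
1.600·Km + 3.28 = 0.2407·Km + 8.28, so (1.600 − 0.2407)·Km = 8.28 − 3.28.
Km = 5.000/1.359 = 3.68 μM; then Vmax = 3.28(3.68+2.05)/2.05 = 9.17 μM/s.

9.17 μM/s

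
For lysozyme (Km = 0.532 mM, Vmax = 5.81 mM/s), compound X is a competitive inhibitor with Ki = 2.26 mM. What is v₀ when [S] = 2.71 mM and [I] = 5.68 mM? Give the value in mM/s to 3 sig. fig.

3.44 mM/s

With α = 1 + [I]/Ki = 1 + 5.68/2.26 = 3.513, the competitive rate law is v = Vmax[S] / (αKm + [S]).
v = 5.81×2.71 / (3.513×0.532 + 2.71) = 15.75/4.579 = 3.44 mM/s.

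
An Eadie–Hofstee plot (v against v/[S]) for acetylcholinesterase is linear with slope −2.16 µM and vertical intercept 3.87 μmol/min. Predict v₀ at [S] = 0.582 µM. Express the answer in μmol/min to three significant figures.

0.821 μmol/min

In the Eadie–Hofstee form v = Vmax − Km·(v/[S]), the slope is −Km and the intercept is Vmax, so Km = 2.16 µM and Vmax = 3.87 μmol/min.
v = 3.87 × 0.582/(2.16 + 0.582) = 0.821 μmol/min.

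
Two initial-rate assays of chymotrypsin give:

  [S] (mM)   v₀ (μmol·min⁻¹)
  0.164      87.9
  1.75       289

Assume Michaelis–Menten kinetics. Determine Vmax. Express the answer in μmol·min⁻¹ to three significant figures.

In reciprocal form, 1/v = (Km/Vmax)·(1/[S]) + 1/Vmax. The two points give (1/[S], 1/v) = (6.098, 0.01138) and (0.5714, 0.003460).
Slope = (0.01138 − 0.003460)/(6.098 − 0.5714) = 0.001433; intercept = 0.01138 − 0.001433×6.098 = 0.002642.
Vmax = 1/intercept = 379 μmol·min⁻¹; Km = slope × Vmax = 0.001433 × 379 = 0.542 mM.

379 μmol·min⁻¹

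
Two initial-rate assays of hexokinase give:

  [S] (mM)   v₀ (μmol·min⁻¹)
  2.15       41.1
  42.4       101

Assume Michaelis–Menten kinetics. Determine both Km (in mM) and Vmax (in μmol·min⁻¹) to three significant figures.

Km = 3.58 mM; Vmax = 110 μmol·min⁻¹

From v = Vmax[S]/(Km+[S]), each point gives Vmax = v(Km+[S])/[S].
Equating: 41.1(Km+2.15)/2.15 = 101(Km+42.4)/42.4.
19.12·Km + 41.1 = 2.382·Km + 101, so (19.12 − 2.382)·Km = 101 − 41.1.
Km = 59.90/16.73 = 3.58 mM; then Vmax = 41.1(3.58+2.15)/2.15 = 110 μmol·min⁻¹.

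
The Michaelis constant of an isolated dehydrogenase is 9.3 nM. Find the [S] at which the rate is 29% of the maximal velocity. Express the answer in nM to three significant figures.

3.80 nM

v/Vmax = [S]/(Km+[S]) = 0.29, so [S] = Km·0.29/(1 − 0.29) = 9.3 × 0.4085.
[S] = 3.80 nM.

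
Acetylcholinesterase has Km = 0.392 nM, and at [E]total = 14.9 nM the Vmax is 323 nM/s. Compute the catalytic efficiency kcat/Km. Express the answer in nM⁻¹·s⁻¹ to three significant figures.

kcat = Vmax/[E]total = 323/14.9 = 21.7 s⁻¹.
kcat/Km = 21.7/0.392 = 55.3 nM⁻¹·s⁻¹.

55.3 nM⁻¹·s⁻¹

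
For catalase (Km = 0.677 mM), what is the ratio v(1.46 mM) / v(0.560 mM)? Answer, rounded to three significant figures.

Since Vmax cancels, v₂/v₁ = [S]₂(Km+[S]₁) / [S]₁(Km+[S]₂).
= 1.46×(0.677+0.560) / (0.560×(0.677+1.46)) = 1.806/1.197 = 1.51.

1.51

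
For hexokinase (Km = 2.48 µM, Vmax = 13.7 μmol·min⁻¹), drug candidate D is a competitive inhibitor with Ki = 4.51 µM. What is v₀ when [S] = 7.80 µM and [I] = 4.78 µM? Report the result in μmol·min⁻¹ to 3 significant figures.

With α = 1 + [I]/Ki = 1 + 4.78/4.51 = 2.060, the competitive rate law is v = Vmax[S] / (αKm + [S]).
v = 13.7×7.80 / (2.060×2.48 + 7.80) = 106.9/12.91 = 8.28 μmol·min⁻¹.

8.28 μmol·min⁻¹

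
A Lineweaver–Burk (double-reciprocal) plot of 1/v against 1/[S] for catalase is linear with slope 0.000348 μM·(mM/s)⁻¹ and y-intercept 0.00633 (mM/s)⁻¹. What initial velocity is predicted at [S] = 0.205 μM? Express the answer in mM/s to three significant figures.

The y-intercept is 1/Vmax, so Vmax = 1/0.00633 = 158 mM/s.
The slope is Km/Vmax, so Km = 0.000348 × 158 = 0.0550 μM.
Then v = 158 × 0.205/(0.0550 + 0.205) = 125 mM/s.

125 mM/s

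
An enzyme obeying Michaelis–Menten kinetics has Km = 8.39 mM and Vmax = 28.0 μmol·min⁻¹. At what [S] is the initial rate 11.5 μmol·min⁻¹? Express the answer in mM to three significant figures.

5.85 mM

Rearranging v = Vmax[S]/(Km+[S]) gives [S] = Km·v/(Vmax − v).
[S] = 8.39 × 11.5 / (28.0 − 11.5) = 96.49/16.50 = 5.85 mM.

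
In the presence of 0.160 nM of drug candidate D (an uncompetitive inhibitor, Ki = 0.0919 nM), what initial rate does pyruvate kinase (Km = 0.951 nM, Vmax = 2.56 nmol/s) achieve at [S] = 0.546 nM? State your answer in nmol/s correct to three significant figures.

With α = 1 + [I]/Ki = 1 + 0.160/0.0919 = 2.741, the uncompetitive rate law is v = (Vmax/α)·[S] / (Km/α + [S]).
v = (2.56/2.741)×0.546 / (0.951/2.741 + 0.546) = 0.5099/0.8930 = 0.571 nmol/s.

0.571 nmol/s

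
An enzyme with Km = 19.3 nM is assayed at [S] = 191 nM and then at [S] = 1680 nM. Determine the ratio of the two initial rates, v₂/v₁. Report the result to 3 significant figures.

1.09

The fractional saturations are [S]/(Km+[S]) = 191/210.3 = 0.9082 and 1680/1699 = 0.9886.
v₂/v₁ is just their ratio: 0.9886/0.9082 = 1.09.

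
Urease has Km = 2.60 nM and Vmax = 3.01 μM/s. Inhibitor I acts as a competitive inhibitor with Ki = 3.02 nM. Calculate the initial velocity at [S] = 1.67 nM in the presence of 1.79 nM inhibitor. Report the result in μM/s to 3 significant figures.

α = 1 + [I]/Ki = 1 + 1.79/3.02 = 1.593.
For a competitive inhibitor, Vmax is unchanged and the apparent Km becomes α·Km: Km,app = 4.14 nM, Vmax,app = 3.01 μM/s.
v = Vmax,app·[S]/(Km,app + [S]) = 3.01 × 1.67/(4.14 + 1.67) = 0.865 μM/s.

0.865 μM/s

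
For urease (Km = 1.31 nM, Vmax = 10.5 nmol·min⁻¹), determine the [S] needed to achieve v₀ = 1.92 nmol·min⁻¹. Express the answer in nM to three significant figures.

0.293 nM

Rearranging v = Vmax[S]/(Km+[S]) gives [S] = Km·v/(Vmax − v).
[S] = 1.31 × 1.92 / (10.5 − 1.92) = 2.515/8.580 = 0.293 nM.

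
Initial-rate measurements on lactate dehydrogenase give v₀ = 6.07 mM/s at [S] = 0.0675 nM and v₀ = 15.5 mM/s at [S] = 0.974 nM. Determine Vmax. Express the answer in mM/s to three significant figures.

In reciprocal form, 1/v = (Km/Vmax)·(1/[S]) + 1/Vmax. The two points give (1/[S], 1/v) = (14.81, 0.1647) and (1.027, 0.06452).
Slope = (0.1647 − 0.06452)/(14.81 − 1.027) = 0.007269; intercept = 0.1647 − 0.007269×14.81 = 0.05705.
Vmax = 1/intercept = 17.5 mM/s; Km = slope × Vmax = 0.007269 × 17.5 = 0.127 nM.

17.5 mM/s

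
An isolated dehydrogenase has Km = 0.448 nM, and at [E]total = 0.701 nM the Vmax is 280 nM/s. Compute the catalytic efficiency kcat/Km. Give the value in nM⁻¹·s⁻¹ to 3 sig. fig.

kcat = Vmax/[E]total = 280/0.701 = 399 s⁻¹.
kcat/Km = 399/0.448 = 892 nM⁻¹·s⁻¹.

892 nM⁻¹·s⁻¹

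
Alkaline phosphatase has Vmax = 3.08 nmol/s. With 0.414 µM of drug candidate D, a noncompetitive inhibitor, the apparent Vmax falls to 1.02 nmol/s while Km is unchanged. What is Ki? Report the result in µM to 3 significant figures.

Noncompetitive: Vmax,app = Vmax/α with α = 1 + [I]/Ki.
α = Vmax/Vmax,app = 3.08/1.02 = 3.020.
Ki = [I]/(α − 1) = 0.414/2.020 = 0.205 µM.

0.205 µM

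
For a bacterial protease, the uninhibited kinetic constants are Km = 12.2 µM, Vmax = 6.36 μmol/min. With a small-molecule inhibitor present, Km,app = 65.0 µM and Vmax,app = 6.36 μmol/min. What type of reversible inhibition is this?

competitive

Km increases (12.2 → 65.0 µM) while Vmax is unchanged — the hallmark of competitive inhibition.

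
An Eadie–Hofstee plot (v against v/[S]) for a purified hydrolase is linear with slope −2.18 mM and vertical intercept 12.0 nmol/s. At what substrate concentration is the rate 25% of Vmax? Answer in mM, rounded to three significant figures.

The Eadie–Hofstee slope gives Km = 2.18 mM (slope = −Km).
v/Vmax = [S]/(Km+[S]) = 0.25 ⇒ [S] = Km·0.25/(1−0.25) = 2.18 × 0.3333 = 0.727 mM.

0.727 mM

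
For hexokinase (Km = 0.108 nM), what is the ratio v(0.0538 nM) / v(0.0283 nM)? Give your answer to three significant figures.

The fractional saturations are [S]/(Km+[S]) = 0.0283/0.1363 = 0.2076 and 0.0538/0.1618 = 0.3325.
v₂/v₁ is just their ratio: 0.3325/0.2076 = 1.60.

1.60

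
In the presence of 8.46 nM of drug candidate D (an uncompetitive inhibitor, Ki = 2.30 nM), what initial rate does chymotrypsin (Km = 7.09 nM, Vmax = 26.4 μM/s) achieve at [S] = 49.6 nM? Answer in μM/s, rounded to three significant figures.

α = 1 + [I]/Ki = 1 + 8.46/2.30 = 4.678.
For an uncompetitive inhibitor, both parameters are divided by α, giving Vmax/α and Km/α: Km,app = 1.52 nM, Vmax,app = 5.64 μM/s.
v = Vmax,app·[S]/(Km,app + [S]) = 5.64 × 49.6/(1.52 + 49.6) = 5.48 μM/s.

5.48 μM/s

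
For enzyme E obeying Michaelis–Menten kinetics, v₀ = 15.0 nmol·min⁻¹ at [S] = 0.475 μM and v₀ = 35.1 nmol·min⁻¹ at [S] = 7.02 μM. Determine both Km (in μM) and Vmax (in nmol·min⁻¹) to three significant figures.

In reciprocal form, 1/v = (Km/Vmax)·(1/[S]) + 1/Vmax. The two points give (1/[S], 1/v) = (2.105, 0.06667) and (0.1425, 0.02849).
Slope = (0.06667 − 0.02849)/(2.105 − 0.1425) = 0.01945; intercept = 0.06667 − 0.01945×2.105 = 0.02572.
Vmax = 1/intercept = 38.9 nmol·min⁻¹; Km = slope × Vmax = 0.01945 × 38.9 = 0.756 μM.

Km = 0.756 μM; Vmax = 38.9 nmol·min⁻¹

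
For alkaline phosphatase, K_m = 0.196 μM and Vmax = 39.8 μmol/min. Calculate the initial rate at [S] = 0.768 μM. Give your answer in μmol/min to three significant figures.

v = Vmax·[S]/(Km + [S]) = 39.8 × 0.768 / (0.196 + 0.768)
  = 30.57 / 0.9640 = 31.7 μmol/min.

31.7 μmol/min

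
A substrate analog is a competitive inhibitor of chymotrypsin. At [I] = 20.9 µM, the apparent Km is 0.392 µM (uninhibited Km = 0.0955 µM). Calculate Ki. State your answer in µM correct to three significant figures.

Competitive: Km,app = α·Km with α = 1 + [I]/Ki.
α = Km,app/Km = 0.392/0.0955 = 4.105.
Since α = 1 + [I]/Ki, [I]/Ki = 4.105 − 1 = 3.105 and Ki = 20.9/3.105 = 6.73 µM.

6.73 µM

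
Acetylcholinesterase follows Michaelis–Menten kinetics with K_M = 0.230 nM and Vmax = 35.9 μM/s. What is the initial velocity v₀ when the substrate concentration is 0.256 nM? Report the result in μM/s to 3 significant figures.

v = Vmax·[S]/(Km + [S]) = 35.9 × 0.256 / (0.230 + 0.256)
  = 9.190 / 0.4860 = 18.9 μM/s.

18.9 μM/s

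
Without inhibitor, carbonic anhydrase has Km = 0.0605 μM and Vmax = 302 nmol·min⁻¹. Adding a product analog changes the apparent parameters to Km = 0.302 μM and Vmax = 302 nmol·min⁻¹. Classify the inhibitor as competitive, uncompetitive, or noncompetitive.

competitive

Km increases (0.0605 → 0.302 μM) while Vmax is unchanged — the hallmark of competitive inhibition.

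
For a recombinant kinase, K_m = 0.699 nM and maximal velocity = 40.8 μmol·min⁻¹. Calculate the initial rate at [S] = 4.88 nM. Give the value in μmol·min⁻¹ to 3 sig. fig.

35.7 μmol·min⁻¹

[S]/(Km+[S]) = 4.88/5.579 = 0.8747, the fractional saturation.
v = 0.8747 × Vmax = 0.8747 × 40.8 = 35.7 μmol·min⁻¹.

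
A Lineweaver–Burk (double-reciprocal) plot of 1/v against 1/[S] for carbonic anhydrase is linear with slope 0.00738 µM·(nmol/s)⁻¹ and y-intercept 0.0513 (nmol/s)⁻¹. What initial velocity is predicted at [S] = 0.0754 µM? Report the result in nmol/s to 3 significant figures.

6.70 nmol/s

The y-intercept is 1/Vmax, so Vmax = 1/0.0513 = 19.5 nmol/s.
The slope is Km/Vmax, so Km = 0.00738 × 19.5 = 0.144 µM.
Then v = 19.5 × 0.0754/(0.144 + 0.0754) = 6.70 nmol/s.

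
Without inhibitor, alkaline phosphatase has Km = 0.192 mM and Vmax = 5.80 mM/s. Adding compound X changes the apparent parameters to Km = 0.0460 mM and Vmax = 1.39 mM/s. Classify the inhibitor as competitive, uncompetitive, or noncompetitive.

uncompetitive

Both Km and Vmax decrease by the same factor (~4.17-fold) — characteristic of uncompetitive inhibition.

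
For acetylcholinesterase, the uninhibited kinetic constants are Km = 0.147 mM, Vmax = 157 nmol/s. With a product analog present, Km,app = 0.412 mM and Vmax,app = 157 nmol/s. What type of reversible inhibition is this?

competitive

Km increases (0.147 → 0.412 mM) while Vmax is unchanged — the hallmark of competitive inhibition.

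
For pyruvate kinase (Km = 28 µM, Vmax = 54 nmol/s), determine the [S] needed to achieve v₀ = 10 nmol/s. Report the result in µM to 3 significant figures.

6.36 µM

The required fractional saturation is v/Vmax = 10/54 = 0.1852.
Then [S]/(Km+[S]) = 0.1852 ⇒ [S] = 28 × 0.1852/(1 − 0.1852) = 6.36 µM.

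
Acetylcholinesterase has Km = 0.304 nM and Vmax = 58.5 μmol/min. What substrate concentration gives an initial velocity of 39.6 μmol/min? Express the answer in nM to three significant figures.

0.637 nM

The required fractional saturation is v/Vmax = 39.6/58.5 = 0.6769.
Then [S]/(Km+[S]) = 0.6769 ⇒ [S] = 0.304 × 0.6769/(1 − 0.6769) = 0.637 nM.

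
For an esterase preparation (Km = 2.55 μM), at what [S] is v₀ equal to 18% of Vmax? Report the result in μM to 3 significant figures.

0.560 μM

v/Vmax = [S]/(Km+[S]) = 0.18, so [S] = Km·0.18/(1 − 0.18) = 2.55 × 0.2195.
[S] = 0.560 μM.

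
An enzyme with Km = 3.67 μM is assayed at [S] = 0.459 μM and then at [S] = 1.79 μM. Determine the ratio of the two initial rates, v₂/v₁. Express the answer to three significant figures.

Since Vmax cancels, v₂/v₁ = [S]₂(Km+[S]₁) / [S]₁(Km+[S]₂).
= 1.79×(3.67+0.459) / (0.459×(3.67+1.79)) = 7.391/2.506 = 2.95.

2.95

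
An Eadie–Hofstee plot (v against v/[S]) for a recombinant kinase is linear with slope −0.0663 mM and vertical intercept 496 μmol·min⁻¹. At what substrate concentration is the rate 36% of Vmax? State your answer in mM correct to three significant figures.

0.0373 mM

The Eadie–Hofstee slope gives Km = 0.0663 mM (slope = −Km).
v/Vmax = [S]/(Km+[S]) = 0.36 ⇒ [S] = Km·0.36/(1−0.36) = 0.0663 × 0.5625 = 0.0373 mM.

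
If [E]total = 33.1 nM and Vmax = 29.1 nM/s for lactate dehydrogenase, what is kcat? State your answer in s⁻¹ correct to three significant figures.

kcat = Vmax/[E]total = 29.1 nM/s / 33.1 nM = 0.879 s⁻¹.

0.879 s⁻¹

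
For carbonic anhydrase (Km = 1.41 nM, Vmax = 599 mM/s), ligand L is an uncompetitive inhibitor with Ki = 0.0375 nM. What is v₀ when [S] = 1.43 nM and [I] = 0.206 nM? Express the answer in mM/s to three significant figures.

80.1 mM/s

α = 1 + [I]/Ki = 1 + 0.206/0.0375 = 6.493.
For an uncompetitive inhibitor, both parameters are divided by α, giving Vmax/α and Km/α: Km,app = 0.217 nM, Vmax,app = 92.2 mM/s.
v = Vmax,app·[S]/(Km,app + [S]) = 92.2 × 1.43/(0.217 + 1.43) = 80.1 mM/s.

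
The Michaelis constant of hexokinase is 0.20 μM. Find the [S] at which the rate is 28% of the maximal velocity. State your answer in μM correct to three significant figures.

0.0778 μM

v/Vmax = [S]/(Km+[S]) = 0.28, so [S] = Km·0.28/(1 − 0.28) = 0.20 × 0.3889.
[S] = 0.0778 μM.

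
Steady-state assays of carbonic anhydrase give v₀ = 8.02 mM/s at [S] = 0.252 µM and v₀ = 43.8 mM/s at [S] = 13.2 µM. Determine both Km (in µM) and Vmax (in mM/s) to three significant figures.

Km = 1.26 µM; Vmax = 48.0 mM/s

In reciprocal form, 1/v = (Km/Vmax)·(1/[S]) + 1/Vmax. The two points give (1/[S], 1/v) = (3.968, 0.1247) and (0.07576, 0.02283).
Slope = (0.1247 − 0.02283)/(3.968 − 0.07576) = 0.02617; intercept = 0.1247 − 0.02617×3.968 = 0.02085.
Vmax = 1/intercept = 48.0 mM/s; Km = slope × Vmax = 0.02617 × 48.0 = 1.26 µM.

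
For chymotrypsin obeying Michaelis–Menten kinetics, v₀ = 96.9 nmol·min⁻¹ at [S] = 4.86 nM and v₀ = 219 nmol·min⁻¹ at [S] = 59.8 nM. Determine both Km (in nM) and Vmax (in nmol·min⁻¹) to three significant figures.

Km = 7.50 nM; Vmax = 246 nmol·min⁻¹

From v = Vmax[S]/(Km+[S]), each point gives Vmax = v(Km+[S])/[S].
Equating: 96.9(Km+4.86)/4.86 = 219(Km+59.8)/59.8.
19.94·Km + 96.9 = 3.662·Km + 219, so (19.94 − 3.662)·Km = 219 − 96.9.
Km = 122.1/16.28 = 7.50 nM; then Vmax = 96.9(7.50+4.86)/4.86 = 246 nmol·min⁻¹.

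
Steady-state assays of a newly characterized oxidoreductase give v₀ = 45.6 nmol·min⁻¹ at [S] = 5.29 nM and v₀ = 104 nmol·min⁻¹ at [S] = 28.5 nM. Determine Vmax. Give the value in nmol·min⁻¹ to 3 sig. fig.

147 nmol·min⁻¹

In reciprocal form, 1/v = (Km/Vmax)·(1/[S]) + 1/Vmax. The two points give (1/[S], 1/v) = (0.1890, 0.02193) and (0.03509, 0.009615).
Slope = (0.02193 − 0.009615)/(0.1890 − 0.03509) = 0.07999; intercept = 0.02193 − 0.07999×0.1890 = 0.006809.
Vmax = 1/intercept = 147 nmol·min⁻¹; Km = slope × Vmax = 0.07999 × 147 = 11.7 nM.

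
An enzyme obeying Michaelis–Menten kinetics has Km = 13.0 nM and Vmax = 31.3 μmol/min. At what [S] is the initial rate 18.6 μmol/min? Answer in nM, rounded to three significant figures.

Rearranging v = Vmax[S]/(Km+[S]) gives [S] = Km·v/(Vmax − v).
[S] = 13.0 × 18.6 / (31.3 − 18.6) = 241.8/12.70 = 19.0 nM.

19.0 nM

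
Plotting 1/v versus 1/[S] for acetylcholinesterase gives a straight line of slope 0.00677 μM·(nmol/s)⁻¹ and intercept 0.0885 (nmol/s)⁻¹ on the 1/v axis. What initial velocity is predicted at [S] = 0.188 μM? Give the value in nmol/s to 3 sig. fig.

The y-intercept is 1/Vmax, so Vmax = 1/0.0885 = 11.3 nmol/s.
The slope is Km/Vmax, so Km = 0.00677 × 11.3 = 0.0765 μM.
Then v = 11.3 × 0.188/(0.0765 + 0.188) = 8.03 nmol/s.

8.03 nmol/s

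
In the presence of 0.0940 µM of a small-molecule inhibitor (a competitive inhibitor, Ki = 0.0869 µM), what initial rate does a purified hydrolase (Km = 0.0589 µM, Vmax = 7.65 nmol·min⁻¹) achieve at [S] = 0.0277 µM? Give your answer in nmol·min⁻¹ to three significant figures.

1.41 nmol·min⁻¹

With α = 1 + [I]/Ki = 1 + 0.0940/0.0869 = 2.082, the competitive rate law is v = Vmax[S] / (αKm + [S]).
v = 7.65×0.0277 / (2.082×0.0589 + 0.0277) = 0.2119/0.1503 = 1.41 nmol·min⁻¹.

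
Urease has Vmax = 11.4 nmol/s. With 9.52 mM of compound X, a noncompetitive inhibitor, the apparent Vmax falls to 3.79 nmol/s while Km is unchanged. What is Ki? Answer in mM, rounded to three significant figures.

4.74 mM

Noncompetitive: Vmax,app = Vmax/α with α = 1 + [I]/Ki.
α = Vmax/Vmax,app = 11.4/3.79 = 3.008.
Since α = 1 + [I]/Ki, [I]/Ki = 3.008 − 1 = 2.008 and Ki = 9.52/2.008 = 4.74 mM.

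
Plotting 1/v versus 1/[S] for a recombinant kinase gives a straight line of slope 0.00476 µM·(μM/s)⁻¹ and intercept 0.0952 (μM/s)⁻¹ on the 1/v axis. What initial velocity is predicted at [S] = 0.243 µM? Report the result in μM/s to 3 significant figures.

The y-intercept is 1/Vmax, so Vmax = 1/0.0952 = 10.5 μM/s.
The slope is Km/Vmax, so Km = 0.00476 × 10.5 = 0.0500 µM.
Then v = 10.5 × 0.243/(0.0500 + 0.243) = 8.71 μM/s.

8.71 μM/s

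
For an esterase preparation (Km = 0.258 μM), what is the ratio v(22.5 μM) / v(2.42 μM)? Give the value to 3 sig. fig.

The fractional saturations are [S]/(Km+[S]) = 2.42/2.678 = 0.9037 and 22.5/22.76 = 0.9887.
v₂/v₁ is just their ratio: 0.9887/0.9037 = 1.09.

1.09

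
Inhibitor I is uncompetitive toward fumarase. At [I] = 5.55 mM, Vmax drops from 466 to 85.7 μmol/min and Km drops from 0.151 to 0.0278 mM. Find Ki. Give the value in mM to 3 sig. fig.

1.25 mM

Uncompetitive: Vmax,app = Vmax/α (and Km,app = Km/α) with α = 1 + [I]/Ki.
α = Vmax/Vmax,app = 466/85.7 = 5.438.
Ki = [I]/(α − 1) = 5.55/4.438 = 1.25 mM.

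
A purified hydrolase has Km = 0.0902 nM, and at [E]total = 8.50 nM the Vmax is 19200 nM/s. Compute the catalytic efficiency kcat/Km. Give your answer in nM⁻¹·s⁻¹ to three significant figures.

25000 nM⁻¹·s⁻¹

kcat = Vmax/[E]total = 19200/8.50 = 2260 s⁻¹.
kcat/Km = 2260/0.0902 = 25000 nM⁻¹·s⁻¹.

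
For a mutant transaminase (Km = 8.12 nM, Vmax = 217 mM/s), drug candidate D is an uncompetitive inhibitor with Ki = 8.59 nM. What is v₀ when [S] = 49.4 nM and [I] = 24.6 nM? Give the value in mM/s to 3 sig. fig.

53.9 mM/s

α = 1 + [I]/Ki = 1 + 24.6/8.59 = 3.864.
For an uncompetitive inhibitor, both parameters are divided by α, giving Vmax/α and Km/α: Km,app = 2.10 nM, Vmax,app = 56.2 mM/s.
v = Vmax,app·[S]/(Km,app + [S]) = 56.2 × 49.4/(2.10 + 49.4) = 53.9 mM/s.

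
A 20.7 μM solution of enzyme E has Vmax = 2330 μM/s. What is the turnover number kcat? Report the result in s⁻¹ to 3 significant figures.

kcat = Vmax/[E]total = 2330 μM/s / 20.7 μM = 113 s⁻¹.

113 s⁻¹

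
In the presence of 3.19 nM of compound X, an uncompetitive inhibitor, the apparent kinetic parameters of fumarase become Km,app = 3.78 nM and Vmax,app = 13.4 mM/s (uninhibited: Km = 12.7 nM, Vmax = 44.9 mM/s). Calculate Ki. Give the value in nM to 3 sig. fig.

Uncompetitive: Vmax,app = Vmax/α (and Km,app = Km/α) with α = 1 + [I]/Ki.
α = Vmax/Vmax,app = 44.9/13.4 = 3.351.
Ki = [I]/(α − 1) = 3.19/2.351 = 1.36 nM.

1.36 nM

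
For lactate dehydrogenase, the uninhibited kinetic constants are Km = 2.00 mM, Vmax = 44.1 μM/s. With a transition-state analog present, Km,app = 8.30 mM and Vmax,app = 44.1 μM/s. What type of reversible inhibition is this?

Km increases (2.00 → 8.30 mM) while Vmax is unchanged — the hallmark of competitive inhibition.

competitive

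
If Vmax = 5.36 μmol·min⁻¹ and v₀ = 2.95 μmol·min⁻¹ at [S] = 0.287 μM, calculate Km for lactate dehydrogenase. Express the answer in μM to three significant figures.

From v = Vmax[S]/(Km+[S]), Km = [S](Vmax − v)/v.
Km = 0.287 × (5.36 − 2.95) / 2.95 = 0.6917/2.95 = 0.234 μM.

0.234 μM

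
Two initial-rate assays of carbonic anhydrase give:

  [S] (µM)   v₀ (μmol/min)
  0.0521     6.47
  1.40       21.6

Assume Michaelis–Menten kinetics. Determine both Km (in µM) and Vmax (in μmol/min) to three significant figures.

Km = 0.139 µM; Vmax = 23.7 μmol/min

From v = Vmax[S]/(Km+[S]), each point gives Vmax = v(Km+[S])/[S].
Equating: 6.47(Km+0.0521)/0.0521 = 21.6(Km+1.40)/1.40.
124.2·Km + 6.47 = 15.43·Km + 21.6, so (124.2 − 15.43)·Km = 21.6 − 6.47.
Km = 15.13/108.8 = 0.139 µM; then Vmax = 6.47(0.139+0.0521)/0.0521 = 23.7 μmol/min.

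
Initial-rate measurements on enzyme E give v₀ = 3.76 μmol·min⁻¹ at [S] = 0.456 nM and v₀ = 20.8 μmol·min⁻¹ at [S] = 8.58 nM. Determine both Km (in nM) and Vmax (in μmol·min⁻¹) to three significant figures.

In reciprocal form, 1/v = (Km/Vmax)·(1/[S]) + 1/Vmax. The two points give (1/[S], 1/v) = (2.193, 0.2660) and (0.1166, 0.04808).
Slope = (0.2660 − 0.04808)/(2.193 − 0.1166) = 0.1049; intercept = 0.2660 − 0.1049×2.193 = 0.03585.
Vmax = 1/intercept = 27.9 μmol·min⁻¹; Km = slope × Vmax = 0.1049 × 27.9 = 2.93 nM.

Km = 2.93 nM; Vmax = 27.9 μmol·min⁻¹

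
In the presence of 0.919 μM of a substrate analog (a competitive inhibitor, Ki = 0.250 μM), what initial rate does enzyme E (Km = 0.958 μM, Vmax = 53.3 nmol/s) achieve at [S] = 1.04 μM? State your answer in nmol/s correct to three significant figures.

α = 1 + [I]/Ki = 1 + 0.919/0.250 = 4.676.
For a competitive inhibitor, Vmax is unchanged and the apparent Km becomes α·Km: Km,app = 4.48 μM, Vmax,app = 53.3 nmol/s.
v = Vmax,app·[S]/(Km,app + [S]) = 53.3 × 1.04/(4.48 + 1.04) = 10.0 nmol/s.

10.0 nmol/s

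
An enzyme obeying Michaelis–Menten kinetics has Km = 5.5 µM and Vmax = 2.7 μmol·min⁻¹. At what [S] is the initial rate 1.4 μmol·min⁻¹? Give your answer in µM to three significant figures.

5.92 µM

Rearranging v = Vmax[S]/(Km+[S]) gives [S] = Km·v/(Vmax − v).
[S] = 5.5 × 1.4 / (2.7 − 1.4) = 7.700/1.300 = 5.92 µM.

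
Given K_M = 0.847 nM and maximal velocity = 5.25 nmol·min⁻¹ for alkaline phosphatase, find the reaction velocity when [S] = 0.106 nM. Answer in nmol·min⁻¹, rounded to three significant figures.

0.584 nmol·min⁻¹

[S]/(Km+[S]) = 0.106/0.9530 = 0.1112, the fractional saturation.
v = 0.1112 × Vmax = 0.1112 × 5.25 = 0.584 nmol·min⁻¹.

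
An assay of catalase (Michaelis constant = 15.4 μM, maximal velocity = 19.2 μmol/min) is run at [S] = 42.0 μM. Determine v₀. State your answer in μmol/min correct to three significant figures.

[S]/(Km+[S]) = 42.0/57.40 = 0.7317, the fractional saturation.
v = 0.7317 × Vmax = 0.7317 × 19.2 = 14.0 μmol/min.

14.0 μmol/min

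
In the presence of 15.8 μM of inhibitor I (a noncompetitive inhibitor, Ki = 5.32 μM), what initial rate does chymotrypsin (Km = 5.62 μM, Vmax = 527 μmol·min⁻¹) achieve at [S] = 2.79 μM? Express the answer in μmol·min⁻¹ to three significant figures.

44.0 μmol·min⁻¹

α = 1 + [I]/Ki = 1 + 15.8/5.32 = 3.970.
For a noncompetitive inhibitor, Vmax is reduced to Vmax/α while Km is unchanged: Km,app = 5.62 μM, Vmax,app = 133 μmol·min⁻¹.
v = Vmax,app·[S]/(Km,app + [S]) = 133 × 2.79/(5.62 + 2.79) = 44.0 μmol·min⁻¹.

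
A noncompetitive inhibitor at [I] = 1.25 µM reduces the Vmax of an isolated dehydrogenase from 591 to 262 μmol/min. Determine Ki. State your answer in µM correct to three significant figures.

0.995 µM

Noncompetitive: Vmax,app = Vmax/α with α = 1 + [I]/Ki.
α = Vmax/Vmax,app = 591/262 = 2.256.
Ki = [I]/(α − 1) = 1.25/1.256 = 0.995 µM.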